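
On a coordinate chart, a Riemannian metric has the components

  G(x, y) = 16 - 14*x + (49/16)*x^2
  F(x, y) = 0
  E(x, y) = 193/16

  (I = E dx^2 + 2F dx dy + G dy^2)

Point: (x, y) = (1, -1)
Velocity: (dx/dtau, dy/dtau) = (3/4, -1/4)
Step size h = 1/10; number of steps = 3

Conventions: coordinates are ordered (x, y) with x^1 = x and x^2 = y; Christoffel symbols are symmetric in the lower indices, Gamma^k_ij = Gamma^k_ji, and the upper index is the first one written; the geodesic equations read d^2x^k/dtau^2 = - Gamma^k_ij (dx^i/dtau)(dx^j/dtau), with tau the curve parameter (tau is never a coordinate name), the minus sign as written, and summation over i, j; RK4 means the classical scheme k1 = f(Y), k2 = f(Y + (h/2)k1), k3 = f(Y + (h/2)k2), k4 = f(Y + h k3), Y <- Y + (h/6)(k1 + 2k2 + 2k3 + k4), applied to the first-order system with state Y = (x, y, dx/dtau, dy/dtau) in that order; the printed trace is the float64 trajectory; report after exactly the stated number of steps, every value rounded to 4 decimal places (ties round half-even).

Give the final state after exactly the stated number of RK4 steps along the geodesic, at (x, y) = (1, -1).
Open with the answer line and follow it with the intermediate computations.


Answer: x = 1.2239, y = -1.0908, dx/dtau = 0.7418, dy/dtau = -0.3665

f(Y) = (dx/dtau, dy/dtau, -Gamma^x_ij Y'^i Y'^j, -Gamma^y_ij Y'^i Y'^j) with the Gammas evaluated at the stage position; h = 0.100000; intermediate values shown to 6 dp
step 0: x = 1.0000, y = -1.0000, dx/dtau = 0.7500, dy/dtau = -0.2500
step 1:
  k1: at (x, y) = (1.000000, -1.000000), (dx/dtau, dy/dtau) = (0.750000, -0.250000); Gamma_xxx = 0.000000, Gamma_xxy = 0.000000, Gamma_xyy = 0.326425, Gamma_yxx = 0.000000, Gamma_yxy = -0.777778, Gamma_yyy = 0.000000; k1 = (0.750000, -0.250000, -0.020402, -0.291667)
  k2: at (x, y) = (1.037500, -1.012500), (dx/dtau, dy/dtau) = (0.748980, -0.264583); Gamma_xxx = 0.000000, Gamma_xxy = 0.000000, Gamma_xyy = 0.316904, Gamma_yxx = 0.000000, Gamma_yxy = -0.801144, Gamma_yyy = 0.000000; k2 = (0.748980, -0.264583, -0.022185, -0.317522)
  k3: at (x, y) = (1.037449, -1.013229), (dx/dtau, dy/dtau) = (0.748891, -0.265876); Gamma_xxx = 0.000000, Gamma_xxy = 0.000000, Gamma_xyy = 0.316917, Gamma_yxx = 0.000000, Gamma_yxy = -0.801112, Gamma_yyy = 0.000000; k3 = (0.748891, -0.265876, -0.022403, -0.319022)
  k4: at (x, y) = (1.074889, -1.026588), (dx/dtau, dy/dtau) = (0.747760, -0.281902); Gamma_xxx = 0.000000, Gamma_xxy = 0.000000, Gamma_xyy = 0.307412, Gamma_yxx = 0.000000, Gamma_yxy = -0.825883, Gamma_yyy = 0.000000; k4 = (0.747760, -0.281902, -0.024430, -0.348184)
  Y <- Y + (h/6)(k1 + 2k2 + 2k3 + k4): x = 1.0749, y = -1.0265, dx/dtau = 0.7478, dy/dtau = -0.2819
step 2:
  k1: at (x, y) = (1.074892, -1.026547), (dx/dtau, dy/dtau) = (0.747767, -0.281882); Gamma_xxx = 0.000000, Gamma_xxy = 0.000000, Gamma_xyy = 0.307411, Gamma_yxx = 0.000000, Gamma_yxy = -0.825885, Gamma_yyy = 0.000000; k1 = (0.747767, -0.281882, -0.024426, -0.348164)
  k2: at (x, y) = (1.112280, -1.040641), (dx/dtau, dy/dtau) = (0.746545, -0.299290); Gamma_xxx = 0.000000, Gamma_xxy = 0.000000, Gamma_xyy = 0.297919, Gamma_yxx = 0.000000, Gamma_yxy = -0.852199, Gamma_yyy = 0.000000; k2 = (0.746545, -0.299290, -0.026686, -0.380820)
  k3: at (x, y) = (1.112219, -1.041512), (dx/dtau, dy/dtau) = (0.746432, -0.300923); Gamma_xxx = 0.000000, Gamma_xxy = 0.000000, Gamma_xyy = 0.297934, Gamma_yxx = 0.000000, Gamma_yxy = -0.852155, Gamma_yyy = 0.000000; k3 = (0.746432, -0.300923, -0.026979, -0.382820)
  k4: at (x, y) = (1.149535, -1.056639), (dx/dtau, dy/dtau) = (0.745069, -0.320164); Gamma_xxx = 0.000000, Gamma_xxy = 0.000000, Gamma_xyy = 0.288460, Gamma_yxx = 0.000000, Gamma_yxy = -0.880143, Gamma_yyy = 0.000000; k4 = (0.745069, -0.320164, -0.029569, -0.419906)
  Y <- Y + (h/6)(k1 + 2k2 + 2k3 + k4): x = 1.1495, y = -1.0566, dx/dtau = 0.7451, dy/dtau = -0.3201
step 3:
  k1: at (x, y) = (1.149538, -1.056588), (dx/dtau, dy/dtau) = (0.745078, -0.320138); Gamma_xxx = 0.000000, Gamma_xxy = 0.000000, Gamma_xyy = 0.288459, Gamma_yxx = 0.000000, Gamma_yxy = -0.880145, Gamma_yyy = 0.000000; k1 = (0.745078, -0.320138, -0.029564, -0.419878)
  k2: at (x, y) = (1.186792, -1.072595), (dx/dtau, dy/dtau) = (0.743600, -0.341132); Gamma_xxx = 0.000000, Gamma_xxy = 0.000000, Gamma_xyy = 0.279001, Gamma_yxx = 0.000000, Gamma_yxy = -0.909983, Gamma_yyy = 0.000000; k2 = (0.743600, -0.341132, -0.032468, -0.461663)
  k3: at (x, y) = (1.186718, -1.073645), (dx/dtau, dy/dtau) = (0.743454, -0.343221); Gamma_xxx = 0.000000, Gamma_xxy = 0.000000, Gamma_xyy = 0.279020, Gamma_yxx = 0.000000, Gamma_yxy = -0.909921, Gamma_yyy = 0.000000; k3 = (0.743454, -0.343221, -0.032869, -0.464368)
  k4: at (x, y) = (1.223884, -1.090910), (dx/dtau, dy/dtau) = (0.741791, -0.366575); Gamma_xxx = 0.000000, Gamma_xxy = 0.000000, Gamma_xyy = 0.269584, Gamma_yxx = 0.000000, Gamma_yxy = -0.941770, Gamma_yyy = 0.000000; k4 = (0.741791, -0.366575, -0.036226, -0.512176)
  Y <- Y + (h/6)(k1 + 2k2 + 2k3 + k4): x = 1.2239, y = -1.0908, dx/dtau = 0.7418, dy/dtau = -0.3665


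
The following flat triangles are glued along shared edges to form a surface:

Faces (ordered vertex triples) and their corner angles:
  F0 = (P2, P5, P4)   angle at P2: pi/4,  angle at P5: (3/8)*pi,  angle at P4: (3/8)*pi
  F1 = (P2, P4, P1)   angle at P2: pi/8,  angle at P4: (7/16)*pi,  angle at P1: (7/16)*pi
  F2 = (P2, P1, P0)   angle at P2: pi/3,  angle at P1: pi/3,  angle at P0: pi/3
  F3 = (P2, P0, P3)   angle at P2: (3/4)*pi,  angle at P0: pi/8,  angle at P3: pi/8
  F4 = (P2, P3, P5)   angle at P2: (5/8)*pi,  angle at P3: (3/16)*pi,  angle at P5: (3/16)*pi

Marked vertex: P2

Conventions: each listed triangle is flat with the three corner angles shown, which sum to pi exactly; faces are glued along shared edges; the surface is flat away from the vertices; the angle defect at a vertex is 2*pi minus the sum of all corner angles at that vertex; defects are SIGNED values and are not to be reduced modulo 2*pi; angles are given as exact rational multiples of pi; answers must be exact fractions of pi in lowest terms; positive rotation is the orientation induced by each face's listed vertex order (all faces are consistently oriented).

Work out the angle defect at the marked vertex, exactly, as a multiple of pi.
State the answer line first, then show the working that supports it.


Answer: defect(P2) = -pi/12

Sum of corner angles at P2: (25/12)*pi
defect = 2*pi - (25/12)*pi


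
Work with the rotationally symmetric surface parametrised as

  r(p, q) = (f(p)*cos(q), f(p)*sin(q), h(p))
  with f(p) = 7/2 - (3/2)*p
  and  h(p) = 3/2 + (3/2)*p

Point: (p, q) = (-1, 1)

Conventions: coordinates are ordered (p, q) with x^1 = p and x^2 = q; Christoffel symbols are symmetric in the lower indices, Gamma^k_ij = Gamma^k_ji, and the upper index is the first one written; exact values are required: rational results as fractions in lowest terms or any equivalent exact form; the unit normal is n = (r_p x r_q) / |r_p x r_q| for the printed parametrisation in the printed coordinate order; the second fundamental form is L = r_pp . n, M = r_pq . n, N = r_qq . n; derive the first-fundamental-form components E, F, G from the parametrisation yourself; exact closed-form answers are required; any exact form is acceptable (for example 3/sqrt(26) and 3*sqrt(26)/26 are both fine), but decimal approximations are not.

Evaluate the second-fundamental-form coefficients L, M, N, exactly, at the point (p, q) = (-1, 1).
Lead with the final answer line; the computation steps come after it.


Answer: L = 0, M = 0, N = 5*sqrt(2)/2

f = 5, f' = -3/2, f'' = 0, h' = 3/2, h'' = 0
E = 9/2, F = 0, G = 25; answer radicand W^2 = 9/2
unnormalised second-form numerators: l = 0, m = 0, n = 15/2; L = l/sqrt(9/2), and similarly M = m/sqrt(W^2), N = n/sqrt(W^2)


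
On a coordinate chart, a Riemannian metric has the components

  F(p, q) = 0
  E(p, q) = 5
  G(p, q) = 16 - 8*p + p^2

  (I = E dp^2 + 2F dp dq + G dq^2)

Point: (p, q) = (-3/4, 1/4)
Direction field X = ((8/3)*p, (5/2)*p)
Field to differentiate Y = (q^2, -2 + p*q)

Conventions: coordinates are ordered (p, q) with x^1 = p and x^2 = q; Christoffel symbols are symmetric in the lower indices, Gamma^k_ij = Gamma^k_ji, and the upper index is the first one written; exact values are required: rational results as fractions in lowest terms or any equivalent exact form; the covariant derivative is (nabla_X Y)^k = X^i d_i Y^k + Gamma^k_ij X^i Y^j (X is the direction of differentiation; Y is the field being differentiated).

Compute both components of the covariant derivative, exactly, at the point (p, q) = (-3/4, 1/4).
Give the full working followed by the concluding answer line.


E = 5, F = 0, G = 361/16 at the point
E_p = 0, E_q = 0, F_p = 0, F_q = 0, G_p = -19/2, G_q = 0
EG - F^2 = 1805/16;  g^inv = (16/1805) * [[361/16, 0], [0, 5]]
first-kind symbols [ij,l] = (1/2)(d_i g_jl + d_j g_il - d_l g_ij): [pp,p] = E_p/2 = 0, [pp,q] = F_p - E_q/2 = 0, [pq,p] = E_q/2 = 0, [pq,q] = G_p/2 = -19/4, [qq,p] = F_q - G_p/2 = 19/4, [qq,q] = G_q/2 = 0
Gamma^p_ij = (G*[ij,p] - F*[ij,q])/(EG - F^2), Gamma^q_ij = (E*[ij,q] - F*[ij,p])/(EG - F^2)
Gamma_ppp = 0, Gamma_ppq = 0, Gamma_pqq = 19/20, Gamma_qpp = 0, Gamma_qpq = -4/19, Gamma_qqq = 0
X = (-2, -15/8), Y = (1/16, -35/16) at the point

Answer: (nabla_X Y)^p = 1515/512, (nabla_X Y)^q = 3/304


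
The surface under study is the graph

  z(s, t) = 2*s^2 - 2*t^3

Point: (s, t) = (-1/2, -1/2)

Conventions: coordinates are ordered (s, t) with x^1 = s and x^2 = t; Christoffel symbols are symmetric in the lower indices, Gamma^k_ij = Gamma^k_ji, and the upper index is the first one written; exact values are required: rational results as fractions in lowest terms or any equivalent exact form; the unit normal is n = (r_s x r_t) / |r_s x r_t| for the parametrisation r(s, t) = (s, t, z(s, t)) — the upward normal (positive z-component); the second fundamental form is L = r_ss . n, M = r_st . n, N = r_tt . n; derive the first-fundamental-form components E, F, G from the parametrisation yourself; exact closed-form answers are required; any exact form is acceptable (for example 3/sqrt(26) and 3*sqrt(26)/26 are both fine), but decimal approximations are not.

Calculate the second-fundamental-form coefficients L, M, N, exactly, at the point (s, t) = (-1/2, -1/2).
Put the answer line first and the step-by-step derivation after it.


Answer: L = 8*sqrt(29)/29, M = 0, N = 12*sqrt(29)/29

z_s = -2, z_t = -3/2, z_ss = 4, z_st = 0, z_tt = 6
E = 5, F = 3, G = 13/4; answer radicand W^2 = 29/4
unnormalised second-form numerators: l = 4, m = 0, n = 6; L = l/sqrt(29/4), and similarly M = m/sqrt(W^2), N = n/sqrt(W^2)


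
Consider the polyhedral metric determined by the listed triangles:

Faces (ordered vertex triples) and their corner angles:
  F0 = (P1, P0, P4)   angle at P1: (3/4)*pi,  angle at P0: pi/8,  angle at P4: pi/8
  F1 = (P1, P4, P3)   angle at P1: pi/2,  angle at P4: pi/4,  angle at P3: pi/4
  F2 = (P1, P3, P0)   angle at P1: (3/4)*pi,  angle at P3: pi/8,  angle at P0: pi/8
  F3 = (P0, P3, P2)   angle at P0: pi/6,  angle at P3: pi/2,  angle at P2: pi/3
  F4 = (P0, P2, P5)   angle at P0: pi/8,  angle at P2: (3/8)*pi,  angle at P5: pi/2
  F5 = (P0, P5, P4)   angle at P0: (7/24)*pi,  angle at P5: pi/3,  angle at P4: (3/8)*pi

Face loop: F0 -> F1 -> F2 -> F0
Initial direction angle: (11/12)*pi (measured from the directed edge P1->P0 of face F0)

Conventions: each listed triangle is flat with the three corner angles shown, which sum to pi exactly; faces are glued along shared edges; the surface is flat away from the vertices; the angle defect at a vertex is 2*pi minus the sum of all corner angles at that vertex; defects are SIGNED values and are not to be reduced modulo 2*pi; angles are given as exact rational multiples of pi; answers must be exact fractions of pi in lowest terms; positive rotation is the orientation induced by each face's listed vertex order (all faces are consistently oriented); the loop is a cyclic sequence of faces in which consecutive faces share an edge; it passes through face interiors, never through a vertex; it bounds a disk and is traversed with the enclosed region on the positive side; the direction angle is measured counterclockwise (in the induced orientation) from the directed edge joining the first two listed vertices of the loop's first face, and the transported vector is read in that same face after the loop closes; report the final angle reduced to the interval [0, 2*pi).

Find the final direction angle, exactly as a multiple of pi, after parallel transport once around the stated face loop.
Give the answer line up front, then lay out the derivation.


Answer: final direction angle = (11/12)*pi

enclosed vertex P1: corner angles sum to 2*pi, defect = 2*pi - 2*pi = 0
transport around the loop rotates by the sum of enclosed defects; add to the initial angle mod 2*pi
final angle = (11/12)*pi + 0 = (11/12)*pi (mod 2*pi)


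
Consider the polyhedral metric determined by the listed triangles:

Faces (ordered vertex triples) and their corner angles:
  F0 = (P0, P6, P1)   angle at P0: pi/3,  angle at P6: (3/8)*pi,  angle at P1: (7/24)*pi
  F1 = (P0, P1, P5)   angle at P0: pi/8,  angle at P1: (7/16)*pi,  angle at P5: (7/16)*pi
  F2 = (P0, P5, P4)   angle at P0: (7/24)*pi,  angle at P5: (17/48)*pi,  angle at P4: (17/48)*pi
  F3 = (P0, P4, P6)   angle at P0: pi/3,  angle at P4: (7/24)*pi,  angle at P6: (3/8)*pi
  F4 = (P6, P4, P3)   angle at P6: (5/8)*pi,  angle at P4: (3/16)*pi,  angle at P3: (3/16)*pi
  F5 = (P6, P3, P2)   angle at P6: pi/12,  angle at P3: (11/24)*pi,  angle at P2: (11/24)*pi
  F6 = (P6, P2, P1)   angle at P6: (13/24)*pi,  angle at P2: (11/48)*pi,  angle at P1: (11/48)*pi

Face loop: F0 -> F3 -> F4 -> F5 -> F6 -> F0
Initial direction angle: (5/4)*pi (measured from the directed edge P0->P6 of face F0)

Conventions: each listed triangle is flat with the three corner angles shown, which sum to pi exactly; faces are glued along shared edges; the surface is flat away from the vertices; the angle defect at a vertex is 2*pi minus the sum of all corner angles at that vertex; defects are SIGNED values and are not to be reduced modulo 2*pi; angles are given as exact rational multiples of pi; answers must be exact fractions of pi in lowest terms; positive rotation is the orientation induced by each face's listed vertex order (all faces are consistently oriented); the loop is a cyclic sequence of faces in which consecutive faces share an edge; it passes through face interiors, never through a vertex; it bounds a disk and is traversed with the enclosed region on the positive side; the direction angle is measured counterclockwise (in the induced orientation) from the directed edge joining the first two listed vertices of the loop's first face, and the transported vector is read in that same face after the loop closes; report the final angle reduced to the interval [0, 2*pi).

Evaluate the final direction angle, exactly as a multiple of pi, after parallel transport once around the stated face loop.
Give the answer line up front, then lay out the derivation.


Answer: final direction angle = (5/4)*pi

enclosed vertex P6: corner angles sum to 2*pi, defect = 2*pi - 2*pi = 0
the final direction is the initial angle plus the enclosed defects, taken mod 2*pi in the induced orientation
final angle = (5/4)*pi + 0 = (5/4)*pi (mod 2*pi)


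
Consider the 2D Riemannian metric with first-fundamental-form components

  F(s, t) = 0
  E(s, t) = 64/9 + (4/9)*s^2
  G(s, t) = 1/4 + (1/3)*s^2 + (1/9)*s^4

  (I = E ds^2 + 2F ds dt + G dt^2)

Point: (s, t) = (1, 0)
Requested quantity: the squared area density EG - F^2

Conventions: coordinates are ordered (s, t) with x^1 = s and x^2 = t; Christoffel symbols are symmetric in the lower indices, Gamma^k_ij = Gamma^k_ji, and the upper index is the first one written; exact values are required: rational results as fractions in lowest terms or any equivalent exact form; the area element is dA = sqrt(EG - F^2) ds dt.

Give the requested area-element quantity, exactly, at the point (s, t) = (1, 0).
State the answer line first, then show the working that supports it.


Answer: EG - F^2 = 425/81

E = 68/9, F = 0, G = 25/36; EG - F^2 = 425/81


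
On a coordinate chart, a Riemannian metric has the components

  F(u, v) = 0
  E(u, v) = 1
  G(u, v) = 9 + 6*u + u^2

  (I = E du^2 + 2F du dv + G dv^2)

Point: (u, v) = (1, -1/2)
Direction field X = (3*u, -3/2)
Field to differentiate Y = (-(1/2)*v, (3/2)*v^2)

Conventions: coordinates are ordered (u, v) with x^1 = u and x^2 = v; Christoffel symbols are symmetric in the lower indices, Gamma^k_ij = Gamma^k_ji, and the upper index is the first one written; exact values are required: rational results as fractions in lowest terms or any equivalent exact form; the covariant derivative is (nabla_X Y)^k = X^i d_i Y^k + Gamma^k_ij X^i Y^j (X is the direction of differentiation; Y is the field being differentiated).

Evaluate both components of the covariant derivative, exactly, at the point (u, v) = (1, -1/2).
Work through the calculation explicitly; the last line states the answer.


E = 1, F = 0, G = 16 at the point
E_u = 0, E_v = 0, F_u = 0, F_v = 0, G_u = 8, G_v = 0
EG - F^2 = 16;  g^inv = (1/16) * [[16, 0], [0, 1]]
first-kind symbols [ij,l] = (1/2)(d_i g_jl + d_j g_il - d_l g_ij): [uu,u] = E_u/2 = 0, [uu,v] = F_u - E_v/2 = 0, [uv,u] = E_v/2 = 0, [uv,v] = G_u/2 = 4, [vv,u] = F_v - G_u/2 = -4, [vv,v] = G_v/2 = 0
Gamma^u_ij = (G*[ij,u] - F*[ij,v])/(EG - F^2), Gamma^v_ij = (E*[ij,v] - F*[ij,u])/(EG - F^2)
Gamma_uuu = 0, Gamma_uuv = 0, Gamma_uvv = -4, Gamma_vuu = 0, Gamma_vuv = 1/4, Gamma_vvv = 0
X = (3, -3/2), Y = (1/4, 3/8) at the point

Answer: (nabla_X Y)^u = 3, (nabla_X Y)^v = 39/16


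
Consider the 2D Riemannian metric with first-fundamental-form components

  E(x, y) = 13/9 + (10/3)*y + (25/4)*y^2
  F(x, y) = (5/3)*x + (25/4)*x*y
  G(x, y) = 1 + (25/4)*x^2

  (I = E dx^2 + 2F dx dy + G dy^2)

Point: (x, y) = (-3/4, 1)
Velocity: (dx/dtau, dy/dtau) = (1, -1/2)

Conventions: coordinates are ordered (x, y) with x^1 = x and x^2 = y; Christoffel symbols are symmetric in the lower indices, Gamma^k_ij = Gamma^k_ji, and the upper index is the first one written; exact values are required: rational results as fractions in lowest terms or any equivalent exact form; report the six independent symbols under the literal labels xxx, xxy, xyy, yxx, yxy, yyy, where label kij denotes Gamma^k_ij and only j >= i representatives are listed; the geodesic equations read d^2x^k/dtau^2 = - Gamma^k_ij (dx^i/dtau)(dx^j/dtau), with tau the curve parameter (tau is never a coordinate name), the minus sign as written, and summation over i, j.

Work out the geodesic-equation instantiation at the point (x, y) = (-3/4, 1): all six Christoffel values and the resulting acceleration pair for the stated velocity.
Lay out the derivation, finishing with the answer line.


E = 397/36, F = -95/16, G = 289/64 at the point
E_x = 0, E_y = 95/6, F_x = 95/12, F_y = -75/16, G_x = -75/8, G_y = 0
EG - F^2 = 8377/576;  g^inv = (576/8377) * [[289/64, 95/16], [95/16, 397/36]]
first-kind symbols [ij,l] = (1/2)(d_i g_jl + d_j g_il - d_l g_ij): [xx,x] = E_x/2 = 0, [xx,y] = F_x - E_y/2 = 0, [xy,x] = E_y/2 = 95/12, [xy,y] = G_x/2 = -75/16, [yy,x] = F_y - G_x/2 = 0, [yy,y] = G_y/2 = 0
Gamma^x_ij = (G*[ij,x] - F*[ij,y])/(EG - F^2), Gamma^y_ij = (E*[ij,y] - F*[ij,x])/(EG - F^2)
Gamma_xxx = 0, Gamma_xxy = 4560/8377, Gamma_xyy = 0, Gamma_yxx = 0, Gamma_yxy = -2700/8377, Gamma_yyy = 0
d^2x/dtau^2 = -(Gamma_xxx*(1)^2 + 2*Gamma_xxy*(1)*(-1/2) + Gamma_xyy*(-1/2)^2) = 4560/8377
d^2y/dtau^2 = -(Gamma_yxx*(1)^2 + 2*Gamma_yxy*(1)*(-1/2) + Gamma_yyy*(-1/2)^2) = -2700/8377

Answer: Gamma_xxx = 0, Gamma_xxy = 4560/8377, Gamma_xyy = 0, Gamma_yxx = 0, Gamma_yxy = -2700/8377, Gamma_yyy = 0; accelerations (d^2x/dtau^2, d^2y/dtau^2) = (4560/8377, -2700/8377)


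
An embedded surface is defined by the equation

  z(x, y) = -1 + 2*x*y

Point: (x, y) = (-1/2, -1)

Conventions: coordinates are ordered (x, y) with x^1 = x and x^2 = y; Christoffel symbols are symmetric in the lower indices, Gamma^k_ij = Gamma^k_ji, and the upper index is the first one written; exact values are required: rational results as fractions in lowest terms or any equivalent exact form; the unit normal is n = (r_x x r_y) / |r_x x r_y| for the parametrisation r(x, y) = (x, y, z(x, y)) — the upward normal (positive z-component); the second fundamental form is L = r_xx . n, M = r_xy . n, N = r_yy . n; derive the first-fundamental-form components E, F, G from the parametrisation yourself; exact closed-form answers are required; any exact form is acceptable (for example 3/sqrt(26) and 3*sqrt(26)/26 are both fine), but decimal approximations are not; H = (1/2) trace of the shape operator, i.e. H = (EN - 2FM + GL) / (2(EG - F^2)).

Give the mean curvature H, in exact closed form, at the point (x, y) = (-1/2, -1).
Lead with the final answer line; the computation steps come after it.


Answer: H = -sqrt(6)/9

z_x = -2, z_y = -1, z_xx = 0, z_xy = 2, z_yy = 0
E = 5, F = 2, G = 2; answer radicand W^2 = 6
unnormalised second-form numerators: l = 0, m = 2, n = 0; L = l/sqrt(6), and similarly M = m/sqrt(W^2), N = n/sqrt(W^2)
H = (E*n - 2*F*m + G*l) / (2*(EG - F^2)*sqrt(W^2)); E*n - 2*F*m + G*l = -8, EG - F^2 = 6, so H = (-2/3)/sqrt(6)


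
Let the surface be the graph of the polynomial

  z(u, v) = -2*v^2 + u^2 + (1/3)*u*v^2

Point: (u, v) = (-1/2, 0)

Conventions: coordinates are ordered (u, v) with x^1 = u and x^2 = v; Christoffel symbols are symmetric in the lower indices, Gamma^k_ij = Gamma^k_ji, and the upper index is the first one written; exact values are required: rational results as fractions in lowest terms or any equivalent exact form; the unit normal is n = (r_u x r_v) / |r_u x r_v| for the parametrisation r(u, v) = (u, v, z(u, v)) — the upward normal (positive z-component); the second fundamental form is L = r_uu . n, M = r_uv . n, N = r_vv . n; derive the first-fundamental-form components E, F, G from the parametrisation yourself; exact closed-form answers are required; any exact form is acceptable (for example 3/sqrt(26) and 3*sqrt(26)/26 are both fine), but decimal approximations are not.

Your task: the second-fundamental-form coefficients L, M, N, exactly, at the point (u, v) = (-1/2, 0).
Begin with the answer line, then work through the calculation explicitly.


Answer: L = sqrt(2), M = 0, N = -13*sqrt(2)/6

z_u = -1, z_v = 0, z_uu = 2, z_uv = 0, z_vv = -13/3
E = 2, F = 0, G = 1; answer radicand W^2 = 2
unnormalised second-form numerators: l = 2, m = 0, n = -13/3; L = l/sqrt(2), and similarly M = m/sqrt(W^2), N = n/sqrt(W^2)


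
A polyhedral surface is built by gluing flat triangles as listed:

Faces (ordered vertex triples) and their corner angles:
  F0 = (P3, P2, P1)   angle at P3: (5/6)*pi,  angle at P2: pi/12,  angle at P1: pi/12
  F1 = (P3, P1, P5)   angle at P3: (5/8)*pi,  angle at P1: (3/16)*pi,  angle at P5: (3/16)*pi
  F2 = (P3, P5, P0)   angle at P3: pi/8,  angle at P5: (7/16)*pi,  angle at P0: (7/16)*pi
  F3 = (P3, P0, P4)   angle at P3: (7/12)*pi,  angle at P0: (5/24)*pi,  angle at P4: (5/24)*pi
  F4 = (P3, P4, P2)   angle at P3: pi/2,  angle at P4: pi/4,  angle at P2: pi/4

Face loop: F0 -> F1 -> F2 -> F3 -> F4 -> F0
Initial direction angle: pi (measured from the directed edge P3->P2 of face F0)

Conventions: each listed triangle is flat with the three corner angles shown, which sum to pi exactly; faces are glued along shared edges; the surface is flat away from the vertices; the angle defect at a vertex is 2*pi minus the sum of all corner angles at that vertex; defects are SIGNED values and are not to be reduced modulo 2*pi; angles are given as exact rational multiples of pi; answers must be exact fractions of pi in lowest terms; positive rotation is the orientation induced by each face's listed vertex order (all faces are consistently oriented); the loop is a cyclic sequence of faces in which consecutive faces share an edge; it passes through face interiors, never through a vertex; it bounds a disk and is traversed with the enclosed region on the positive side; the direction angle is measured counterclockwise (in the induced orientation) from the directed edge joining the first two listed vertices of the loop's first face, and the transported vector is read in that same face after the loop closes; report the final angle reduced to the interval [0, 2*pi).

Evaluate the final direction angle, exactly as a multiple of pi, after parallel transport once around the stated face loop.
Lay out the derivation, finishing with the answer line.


enclosed vertex P3: corner angles sum to (8/3)*pi, defect = 2*pi - (8/3)*pi = (-2/3)*pi
transport around the loop rotates by the sum of enclosed defects; add to the initial angle mod 2*pi
final angle = pi - (2/3)*pi = pi/3 (mod 2*pi)

Answer: final direction angle = pi/3


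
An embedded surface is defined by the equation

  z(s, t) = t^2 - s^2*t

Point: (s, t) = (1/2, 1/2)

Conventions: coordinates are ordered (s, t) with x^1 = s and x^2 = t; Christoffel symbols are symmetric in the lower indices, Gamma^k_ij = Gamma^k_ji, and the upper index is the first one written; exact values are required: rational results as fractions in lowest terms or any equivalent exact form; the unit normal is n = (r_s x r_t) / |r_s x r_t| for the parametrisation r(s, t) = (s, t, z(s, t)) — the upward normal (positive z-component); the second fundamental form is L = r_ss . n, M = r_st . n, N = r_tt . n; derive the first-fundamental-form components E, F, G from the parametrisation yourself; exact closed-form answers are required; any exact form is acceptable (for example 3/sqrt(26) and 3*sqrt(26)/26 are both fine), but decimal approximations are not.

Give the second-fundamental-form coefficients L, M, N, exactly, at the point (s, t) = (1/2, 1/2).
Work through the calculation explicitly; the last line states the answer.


z_s = -1/2, z_t = 3/4, z_ss = -1, z_st = -1, z_tt = 2
E = 5/4, F = -3/8, G = 25/16; answer radicand W^2 = 29/16
unnormalised second-form numerators: l = -1, m = -1, n = 2; L = l/sqrt(29/16), and similarly M = m/sqrt(W^2), N = n/sqrt(W^2)

Answer: L = -4*sqrt(29)/29, M = -4*sqrt(29)/29, N = 8*sqrt(29)/29


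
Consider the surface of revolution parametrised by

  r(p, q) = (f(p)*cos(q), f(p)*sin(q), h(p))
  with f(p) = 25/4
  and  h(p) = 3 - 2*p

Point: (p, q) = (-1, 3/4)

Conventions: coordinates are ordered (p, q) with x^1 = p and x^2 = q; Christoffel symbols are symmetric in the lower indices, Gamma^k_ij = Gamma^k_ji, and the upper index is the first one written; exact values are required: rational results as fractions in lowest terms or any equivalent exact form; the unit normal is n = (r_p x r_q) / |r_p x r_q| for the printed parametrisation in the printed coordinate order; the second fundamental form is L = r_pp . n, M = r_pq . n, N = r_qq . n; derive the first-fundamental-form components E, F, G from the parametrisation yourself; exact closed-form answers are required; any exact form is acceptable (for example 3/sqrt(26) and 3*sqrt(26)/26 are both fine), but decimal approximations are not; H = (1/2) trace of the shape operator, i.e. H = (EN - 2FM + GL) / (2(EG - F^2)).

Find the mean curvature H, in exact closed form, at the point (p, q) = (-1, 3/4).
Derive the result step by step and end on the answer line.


f = 25/4, f' = 0, f'' = 0, h' = -2, h'' = 0
E = 4, F = 0, G = 625/16; answer radicand W^2 = 4
unnormalised second-form numerators: l = 0, m = 0, n = -25/2; L = l/sqrt(4), and similarly M = m/sqrt(W^2), N = n/sqrt(W^2)
H = (E*n - 2*F*m + G*l) / (2*(EG - F^2)*sqrt(W^2)); E*n - 2*F*m + G*l = -50, EG - F^2 = 625/4, so H = (-4/25)/sqrt(4)

Answer: H = -2/25


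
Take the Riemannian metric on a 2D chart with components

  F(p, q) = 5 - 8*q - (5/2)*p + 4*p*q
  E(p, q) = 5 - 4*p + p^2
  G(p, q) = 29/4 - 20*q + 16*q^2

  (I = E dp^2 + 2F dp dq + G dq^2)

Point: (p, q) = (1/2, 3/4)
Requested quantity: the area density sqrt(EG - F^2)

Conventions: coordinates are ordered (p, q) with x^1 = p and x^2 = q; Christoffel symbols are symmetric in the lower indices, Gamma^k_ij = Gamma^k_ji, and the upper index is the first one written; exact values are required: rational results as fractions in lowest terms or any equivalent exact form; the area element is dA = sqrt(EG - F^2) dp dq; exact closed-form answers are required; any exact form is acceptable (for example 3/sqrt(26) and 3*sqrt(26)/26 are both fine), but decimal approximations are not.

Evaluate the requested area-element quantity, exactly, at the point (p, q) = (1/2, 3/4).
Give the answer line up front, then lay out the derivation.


Answer: sqrt(EG - F^2) = sqrt(14)/2

E = 13/4, F = -3/4, G = 5/4; EG - F^2 = 7/2


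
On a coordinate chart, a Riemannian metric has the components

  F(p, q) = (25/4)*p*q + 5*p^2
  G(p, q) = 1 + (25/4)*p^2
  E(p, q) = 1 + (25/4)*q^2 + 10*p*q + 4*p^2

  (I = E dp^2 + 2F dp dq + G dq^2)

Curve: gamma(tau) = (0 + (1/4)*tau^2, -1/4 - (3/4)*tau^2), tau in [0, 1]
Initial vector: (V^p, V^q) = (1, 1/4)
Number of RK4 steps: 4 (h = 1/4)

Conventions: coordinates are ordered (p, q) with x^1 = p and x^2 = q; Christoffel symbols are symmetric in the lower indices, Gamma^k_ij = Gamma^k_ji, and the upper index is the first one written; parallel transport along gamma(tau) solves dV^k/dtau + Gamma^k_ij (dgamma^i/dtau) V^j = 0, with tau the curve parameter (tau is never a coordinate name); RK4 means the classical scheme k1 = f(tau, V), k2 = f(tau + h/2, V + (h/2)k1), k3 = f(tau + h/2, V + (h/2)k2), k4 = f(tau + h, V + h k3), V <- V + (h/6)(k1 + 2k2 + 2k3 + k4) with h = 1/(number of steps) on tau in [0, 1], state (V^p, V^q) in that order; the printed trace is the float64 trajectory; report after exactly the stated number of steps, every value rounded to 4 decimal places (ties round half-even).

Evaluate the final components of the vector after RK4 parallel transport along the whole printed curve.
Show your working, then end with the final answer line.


gamma'(tau) = ((1/2)*tau, -(3/2)*tau); f(tau, V)^k = -Gamma^k_ij(gamma(tau)) gamma'^i(tau) V^j; h = 1/4; intermediate values shown to 6 dp
curve data and Christoffel symbols at the stage parameters:
  tau = 0.000000: gamma = (0.000000, -0.250000), gamma' = (0.000000, 0.000000); Gamma_ppp = -0.898876, Gamma_ppq = -1.123596, Gamma_pqq = 0.000000, Gamma_qpp = 0.000000, Gamma_qpq = 0.000000, Gamma_qqq = 0.000000
  tau = 0.125000: gamma = (0.003906, -0.261719), gamma' = (0.062500, -0.187500); Gamma_ppp = -0.911802, Gamma_ppq = -1.139752, Gamma_pqq = 0.000000, Gamma_qpp = 0.013773, Gamma_qpq = 0.017217, Gamma_qqq = 0.000000
  tau = 0.250000: gamma = (0.015625, -0.296875), gamma' = (0.125000, -0.375000); Gamma_ppp = -0.943540, Gamma_ppq = -1.179425, Gamma_pqq = 0.000000, Gamma_qpp = 0.051843, Gamma_qpq = 0.064804, Gamma_qqq = 0.000000
  tau = 0.375000: gamma = (0.035156, -0.355469), gamma' = (0.187500, -0.562500); Gamma_ppp = -0.975726, Gamma_ppq = -1.219658, Gamma_pqq = 0.000000, Gamma_qpp = 0.104792, Gamma_qpq = 0.130989, Gamma_qqq = 0.000000
  tau = 0.500000: gamma = (0.062500, -0.437500), gamma' = (0.250000, -0.750000); Gamma_ppp = -0.987065, Gamma_ppq = -1.233831, Gamma_pqq = 0.000000, Gamma_qpp = 0.159204, Gamma_qpq = 0.199005, Gamma_qqq = 0.000000
  tau = 0.625000: gamma = (0.097656, -0.542969), gamma' = (0.312500, -0.937500); Gamma_ppp = -0.964365, Gamma_ppq = -1.205456, Gamma_pqq = 0.000000, Gamma_qpp = 0.202598, Gamma_qpq = 0.253247, Gamma_qqq = 0.000000
  tau = 0.750000: gamma = (0.140625, -0.671875), gamma' = (0.375000, -1.125000); Gamma_ppp = -0.908305, Gamma_ppq = -1.135382, Gamma_pqq = 0.000000, Gamma_qpp = 0.228345, Gamma_qpq = 0.285431, Gamma_qqq = 0.000000
  tau = 0.875000: gamma = (0.191406, -0.824219), gamma' = (0.437500, -1.312500); Gamma_ppp = -0.829787, Gamma_ppq = -1.037234, Gamma_pqq = 0.000000, Gamma_qpp = 0.236668, Gamma_qpq = 0.295835, Gamma_qqq = 0.000000
  tau = 1.000000: gamma = (0.250000, -1.000000), gamma' = (0.500000, -1.500000); Gamma_ppp = -0.742029, Gamma_ppq = -0.927536, Gamma_pqq = 0.000000, Gamma_qpp = 0.231884, Gamma_qpq = 0.289855, Gamma_qqq = 0.000000
step 0: V^p = 1.0000, V^q = 0.2500
step 1: k1 = (0.000000, 0.000000), k2 = (-0.138907, 0.002098), k3 = (-0.136167, 0.002057), k4 = (-0.276368, 0.015185); V <- V + (h/6)(k1 + 2k2 + 2k3 + k4): V^p = 0.9656, V^q = 0.2510
step 2: k1 = (-0.276171, 0.015174), k2 = (-0.410585, 0.044096), k3 = (-0.401306, 0.043100), k4 = (-0.506415, 0.081680); V <- V + (h/6)(k1 + 2k2 + 2k3 + k4): V^p = 0.8653, V^q = 0.2623
step 3: k1 = (-0.506294, 0.081660), k2 = (-0.562019, 0.118071), k3 = (-0.554531, 0.116498), k4 = (-0.556587, 0.139924); V <- V + (h/6)(k1 + 2k2 + 2k3 + k4): V^p = 0.7280, V^q = 0.2911
step 4: k1 = (-0.557952, 0.140267), k2 = (-0.517089, 0.147482), k3 = (-0.521779, 0.148819), k4 = (-0.457404, 0.142939); V <- V + (h/6)(k1 + 2k2 + 2k3 + k4): V^p = 0.5991, V^q = 0.3276

Answer: V^p = 0.5991, V^q = 0.3276


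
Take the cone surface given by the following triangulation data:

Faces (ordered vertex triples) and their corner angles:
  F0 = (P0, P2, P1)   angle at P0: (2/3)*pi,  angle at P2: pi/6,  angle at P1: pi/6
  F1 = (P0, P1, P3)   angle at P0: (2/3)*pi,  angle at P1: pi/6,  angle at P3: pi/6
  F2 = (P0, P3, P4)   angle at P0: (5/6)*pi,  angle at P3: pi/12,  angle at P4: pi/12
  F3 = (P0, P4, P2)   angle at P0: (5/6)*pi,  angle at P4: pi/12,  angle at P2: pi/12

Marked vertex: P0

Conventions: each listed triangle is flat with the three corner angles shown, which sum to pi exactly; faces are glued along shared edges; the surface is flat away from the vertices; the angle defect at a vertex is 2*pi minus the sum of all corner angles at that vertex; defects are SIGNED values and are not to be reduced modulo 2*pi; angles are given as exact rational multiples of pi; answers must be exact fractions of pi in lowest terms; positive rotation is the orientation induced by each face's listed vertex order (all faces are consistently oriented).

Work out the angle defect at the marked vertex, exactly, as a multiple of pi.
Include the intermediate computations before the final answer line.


Sum of corner angles at P0: 3*pi
defect = 2*pi - 3*pi

Answer: defect(P0) = -pi


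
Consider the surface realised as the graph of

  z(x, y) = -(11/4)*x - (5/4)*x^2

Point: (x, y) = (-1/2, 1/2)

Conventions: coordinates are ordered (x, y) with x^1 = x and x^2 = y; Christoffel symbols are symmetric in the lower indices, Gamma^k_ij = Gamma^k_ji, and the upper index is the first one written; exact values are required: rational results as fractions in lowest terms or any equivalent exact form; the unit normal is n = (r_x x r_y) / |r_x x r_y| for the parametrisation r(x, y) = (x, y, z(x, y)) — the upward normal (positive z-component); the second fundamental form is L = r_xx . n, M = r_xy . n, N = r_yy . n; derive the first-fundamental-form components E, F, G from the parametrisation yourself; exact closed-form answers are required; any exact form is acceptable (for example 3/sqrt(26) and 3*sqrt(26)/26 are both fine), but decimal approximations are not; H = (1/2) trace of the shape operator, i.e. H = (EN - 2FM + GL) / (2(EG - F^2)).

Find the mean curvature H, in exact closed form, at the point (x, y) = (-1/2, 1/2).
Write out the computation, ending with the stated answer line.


z_x = -3/2, z_y = 0, z_xx = -5/2, z_xy = 0, z_yy = 0
E = 13/4, F = 0, G = 1; answer radicand W^2 = 13/4
unnormalised second-form numerators: l = -5/2, m = 0, n = 0; L = l/sqrt(13/4), and similarly M = m/sqrt(W^2), N = n/sqrt(W^2)
H = (E*n - 2*F*m + G*l) / (2*(EG - F^2)*sqrt(W^2)); E*n - 2*F*m + G*l = -5/2, EG - F^2 = 13/4, so H = (-5/13)/sqrt(13/4)

Answer: H = -10*sqrt(13)/169


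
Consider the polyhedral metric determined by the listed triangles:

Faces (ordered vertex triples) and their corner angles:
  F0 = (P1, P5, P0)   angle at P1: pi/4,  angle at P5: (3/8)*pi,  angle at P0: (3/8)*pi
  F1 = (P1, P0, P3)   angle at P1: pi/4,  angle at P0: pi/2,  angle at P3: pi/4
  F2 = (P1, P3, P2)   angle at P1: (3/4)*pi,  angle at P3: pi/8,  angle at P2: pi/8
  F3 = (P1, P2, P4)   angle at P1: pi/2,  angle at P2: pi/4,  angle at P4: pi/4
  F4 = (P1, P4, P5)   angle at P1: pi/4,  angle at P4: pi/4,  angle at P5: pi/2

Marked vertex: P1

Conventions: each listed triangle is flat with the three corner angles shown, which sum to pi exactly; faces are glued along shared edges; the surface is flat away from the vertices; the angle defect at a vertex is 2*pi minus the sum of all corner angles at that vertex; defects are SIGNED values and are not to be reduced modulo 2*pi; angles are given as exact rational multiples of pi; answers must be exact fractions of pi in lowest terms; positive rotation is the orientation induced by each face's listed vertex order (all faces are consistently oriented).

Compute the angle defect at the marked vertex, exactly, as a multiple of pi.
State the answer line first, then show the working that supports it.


Answer: defect(P1) = 0

Sum of corner angles at P1: 2*pi
defect = 2*pi - 2*pi


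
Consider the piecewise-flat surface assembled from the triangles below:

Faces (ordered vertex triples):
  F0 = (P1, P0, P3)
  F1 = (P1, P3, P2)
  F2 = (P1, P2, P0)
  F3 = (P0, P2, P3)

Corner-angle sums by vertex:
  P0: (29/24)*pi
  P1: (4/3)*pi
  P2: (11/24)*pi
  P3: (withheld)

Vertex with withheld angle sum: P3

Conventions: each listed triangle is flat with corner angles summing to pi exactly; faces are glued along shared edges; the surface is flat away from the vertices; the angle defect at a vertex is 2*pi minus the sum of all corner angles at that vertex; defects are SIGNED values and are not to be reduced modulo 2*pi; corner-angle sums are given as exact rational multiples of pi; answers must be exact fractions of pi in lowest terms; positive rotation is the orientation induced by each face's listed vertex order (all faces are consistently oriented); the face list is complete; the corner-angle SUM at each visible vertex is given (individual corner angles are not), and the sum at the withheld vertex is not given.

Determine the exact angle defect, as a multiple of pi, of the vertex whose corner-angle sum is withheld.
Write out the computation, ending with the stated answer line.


V = 4, E = 6, F = 4; chi = V - E + F = 2
Gauss-Bonnet: total defect = 2*pi*chi = 4*pi; visible defects sum to 3*pi

Answer: defect(P3) = pi


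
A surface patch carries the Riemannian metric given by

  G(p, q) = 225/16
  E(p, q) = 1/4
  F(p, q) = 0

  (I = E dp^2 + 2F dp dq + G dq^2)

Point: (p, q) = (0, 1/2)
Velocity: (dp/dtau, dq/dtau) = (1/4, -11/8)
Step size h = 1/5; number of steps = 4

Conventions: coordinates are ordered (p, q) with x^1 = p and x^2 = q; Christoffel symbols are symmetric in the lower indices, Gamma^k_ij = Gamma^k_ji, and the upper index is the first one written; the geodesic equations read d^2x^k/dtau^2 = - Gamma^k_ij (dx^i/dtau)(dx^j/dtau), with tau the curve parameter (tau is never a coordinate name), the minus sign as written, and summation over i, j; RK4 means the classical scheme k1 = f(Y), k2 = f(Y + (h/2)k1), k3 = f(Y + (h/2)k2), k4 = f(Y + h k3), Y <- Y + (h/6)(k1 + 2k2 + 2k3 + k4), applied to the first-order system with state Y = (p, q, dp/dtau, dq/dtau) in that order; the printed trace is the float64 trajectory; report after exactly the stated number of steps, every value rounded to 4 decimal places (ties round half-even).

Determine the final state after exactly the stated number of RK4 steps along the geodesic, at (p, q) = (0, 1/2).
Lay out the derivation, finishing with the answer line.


f(Y) = (dp/dtau, dq/dtau, -Gamma^p_ij Y'^i Y'^j, -Gamma^q_ij Y'^i Y'^j) with the Gammas evaluated at the stage position; h = 0.200000; intermediate values shown to 6 dp
step 0: p = 0.0000, q = 0.5000, dp/dtau = 0.2500, dq/dtau = -1.3750
step 1:
  k1: at (p, q) = (0.000000, 0.500000), (dp/dtau, dq/dtau) = (0.250000, -1.375000); Gamma_ppp = 0.000000, Gamma_ppq = 0.000000, Gamma_pqq = 0.000000, Gamma_qpp = 0.000000, Gamma_qpq = 0.000000, Gamma_qqq = 0.000000; k1 = (0.250000, -1.375000, 0.000000, 0.000000)
  k2: at (p, q) = (0.025000, 0.362500), (dp/dtau, dq/dtau) = (0.250000, -1.375000); Gamma_ppp = 0.000000, Gamma_ppq = 0.000000, Gamma_pqq = 0.000000, Gamma_qpp = 0.000000, Gamma_qpq = 0.000000, Gamma_qqq = 0.000000; k2 = (0.250000, -1.375000, 0.000000, 0.000000)
  k3: at (p, q) = (0.025000, 0.362500), (dp/dtau, dq/dtau) = (0.250000, -1.375000); Gamma_ppp = 0.000000, Gamma_ppq = 0.000000, Gamma_pqq = 0.000000, Gamma_qpp = 0.000000, Gamma_qpq = 0.000000, Gamma_qqq = 0.000000; k3 = (0.250000, -1.375000, 0.000000, 0.000000)
  k4: at (p, q) = (0.050000, 0.225000), (dp/dtau, dq/dtau) = (0.250000, -1.375000); Gamma_ppp = 0.000000, Gamma_ppq = 0.000000, Gamma_pqq = 0.000000, Gamma_qpp = 0.000000, Gamma_qpq = 0.000000, Gamma_qqq = 0.000000; k4 = (0.250000, -1.375000, 0.000000, 0.000000)
  Y <- Y + (h/6)(k1 + 2k2 + 2k3 + k4): p = 0.0500, q = 0.2250, dp/dtau = 0.2500, dq/dtau = -1.3750
step 2:
  k1: at (p, q) = (0.050000, 0.225000), (dp/dtau, dq/dtau) = (0.250000, -1.375000); Gamma_ppp = 0.000000, Gamma_ppq = 0.000000, Gamma_pqq = 0.000000, Gamma_qpp = 0.000000, Gamma_qpq = 0.000000, Gamma_qqq = 0.000000; k1 = (0.250000, -1.375000, 0.000000, 0.000000)
  k2: at (p, q) = (0.075000, 0.087500), (dp/dtau, dq/dtau) = (0.250000, -1.375000); Gamma_ppp = 0.000000, Gamma_ppq = 0.000000, Gamma_pqq = 0.000000, Gamma_qpp = 0.000000, Gamma_qpq = 0.000000, Gamma_qqq = 0.000000; k2 = (0.250000, -1.375000, 0.000000, 0.000000)
  k3: at (p, q) = (0.075000, 0.087500), (dp/dtau, dq/dtau) = (0.250000, -1.375000); Gamma_ppp = 0.000000, Gamma_ppq = 0.000000, Gamma_pqq = 0.000000, Gamma_qpp = 0.000000, Gamma_qpq = 0.000000, Gamma_qqq = 0.000000; k3 = (0.250000, -1.375000, 0.000000, 0.000000)
  k4: at (p, q) = (0.100000, -0.050000), (dp/dtau, dq/dtau) = (0.250000, -1.375000); Gamma_ppp = 0.000000, Gamma_ppq = 0.000000, Gamma_pqq = 0.000000, Gamma_qpp = 0.000000, Gamma_qpq = 0.000000, Gamma_qqq = 0.000000; k4 = (0.250000, -1.375000, 0.000000, 0.000000)
  Y <- Y + (h/6)(k1 + 2k2 + 2k3 + k4): p = 0.1000, q = -0.0500, dp/dtau = 0.2500, dq/dtau = -1.3750
step 3:
  k1: at (p, q) = (0.100000, -0.050000), (dp/dtau, dq/dtau) = (0.250000, -1.375000); Gamma_ppp = 0.000000, Gamma_ppq = 0.000000, Gamma_pqq = 0.000000, Gamma_qpp = 0.000000, Gamma_qpq = 0.000000, Gamma_qqq = 0.000000; k1 = (0.250000, -1.375000, 0.000000, 0.000000)
  k2: at (p, q) = (0.125000, -0.187500), (dp/dtau, dq/dtau) = (0.250000, -1.375000); Gamma_ppp = 0.000000, Gamma_ppq = 0.000000, Gamma_pqq = 0.000000, Gamma_qpp = 0.000000, Gamma_qpq = 0.000000, Gamma_qqq = 0.000000; k2 = (0.250000, -1.375000, 0.000000, 0.000000)
  k3: at (p, q) = (0.125000, -0.187500), (dp/dtau, dq/dtau) = (0.250000, -1.375000); Gamma_ppp = 0.000000, Gamma_ppq = 0.000000, Gamma_pqq = 0.000000, Gamma_qpp = 0.000000, Gamma_qpq = 0.000000, Gamma_qqq = 0.000000; k3 = (0.250000, -1.375000, 0.000000, 0.000000)
  k4: at (p, q) = (0.150000, -0.325000), (dp/dtau, dq/dtau) = (0.250000, -1.375000); Gamma_ppp = 0.000000, Gamma_ppq = 0.000000, Gamma_pqq = 0.000000, Gamma_qpp = 0.000000, Gamma_qpq = 0.000000, Gamma_qqq = 0.000000; k4 = (0.250000, -1.375000, 0.000000, 0.000000)
  Y <- Y + (h/6)(k1 + 2k2 + 2k3 + k4): p = 0.1500, q = -0.3250, dp/dtau = 0.2500, dq/dtau = -1.3750
step 4:
  k1: at (p, q) = (0.150000, -0.325000), (dp/dtau, dq/dtau) = (0.250000, -1.375000); Gamma_ppp = 0.000000, Gamma_ppq = 0.000000, Gamma_pqq = 0.000000, Gamma_qpp = 0.000000, Gamma_qpq = 0.000000, Gamma_qqq = 0.000000; k1 = (0.250000, -1.375000, 0.000000, 0.000000)
  k2: at (p, q) = (0.175000, -0.462500), (dp/dtau, dq/dtau) = (0.250000, -1.375000); Gamma_ppp = 0.000000, Gamma_ppq = 0.000000, Gamma_pqq = 0.000000, Gamma_qpp = 0.000000, Gamma_qpq = 0.000000, Gamma_qqq = 0.000000; k2 = (0.250000, -1.375000, 0.000000, 0.000000)
  k3: at (p, q) = (0.175000, -0.462500), (dp/dtau, dq/dtau) = (0.250000, -1.375000); Gamma_ppp = 0.000000, Gamma_ppq = 0.000000, Gamma_pqq = 0.000000, Gamma_qpp = 0.000000, Gamma_qpq = 0.000000, Gamma_qqq = 0.000000; k3 = (0.250000, -1.375000, 0.000000, 0.000000)
  k4: at (p, q) = (0.200000, -0.600000), (dp/dtau, dq/dtau) = (0.250000, -1.375000); Gamma_ppp = 0.000000, Gamma_ppq = 0.000000, Gamma_pqq = 0.000000, Gamma_qpp = 0.000000, Gamma_qpq = 0.000000, Gamma_qqq = 0.000000; k4 = (0.250000, -1.375000, 0.000000, 0.000000)
  Y <- Y + (h/6)(k1 + 2k2 + 2k3 + k4): p = 0.2000, q = -0.6000, dp/dtau = 0.2500, dq/dtau = -1.3750

Answer: p = 0.2000, q = -0.6000, dp/dtau = 0.2500, dq/dtau = -1.3750
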